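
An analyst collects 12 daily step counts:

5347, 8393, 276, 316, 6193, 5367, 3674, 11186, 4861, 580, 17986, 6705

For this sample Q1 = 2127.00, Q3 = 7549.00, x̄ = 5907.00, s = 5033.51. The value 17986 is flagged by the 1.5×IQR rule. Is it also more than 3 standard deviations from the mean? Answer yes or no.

no

z = (17986 − 5907.00) / 5033.51 = 2.40.
|z| = 2.40 ≤ 3.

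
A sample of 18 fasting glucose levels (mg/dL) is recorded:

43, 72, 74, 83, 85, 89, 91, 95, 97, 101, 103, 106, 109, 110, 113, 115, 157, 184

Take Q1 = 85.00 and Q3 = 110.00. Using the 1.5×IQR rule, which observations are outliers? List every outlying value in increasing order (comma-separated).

IQR = Q3 − Q1 = 110.00 − 85.00 = 25.00.
Lower fence = Q1 − 1.5·IQR = 85.00 − 37.50 = 47.50.
Upper fence = Q3 + 1.5·IQR = 110.00 + 37.50 = 147.50.
43 < 47.50 → outlier.
157 > 147.50 → outlier.
184 > 147.50 → outlier.
All remaining values lie within [47.50, 147.50].

43, 157, 184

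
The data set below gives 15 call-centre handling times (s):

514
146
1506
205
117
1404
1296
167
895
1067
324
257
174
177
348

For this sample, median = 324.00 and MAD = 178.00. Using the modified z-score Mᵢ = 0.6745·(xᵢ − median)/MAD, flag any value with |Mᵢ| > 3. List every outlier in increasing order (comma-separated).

|Mᵢ| > 3 ⇔ |xᵢ − 324.00| > 3·178.00/0.6745 = 791.70.
So outliers lie outside [-467.70, 1115.70].
1296: M = 3.68 → outlier.
1404: M = 4.09 → outlier.
1506: M = 4.48 → outlier.

1296, 1404, 1506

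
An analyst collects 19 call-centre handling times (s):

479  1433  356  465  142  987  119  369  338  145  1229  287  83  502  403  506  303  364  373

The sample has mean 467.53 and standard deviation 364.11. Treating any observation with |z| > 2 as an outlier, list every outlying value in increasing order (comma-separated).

Cutoffs at x̄ ± 2s: 467.53 ± 2·364.11 = [-260.69, 1195.75].
1229: z = 2.09, |z| > 2 → outlier.
1433: z = 2.65, |z| > 2 → outlier.
Every other value lies within [-260.69, 1195.75].

1229, 1433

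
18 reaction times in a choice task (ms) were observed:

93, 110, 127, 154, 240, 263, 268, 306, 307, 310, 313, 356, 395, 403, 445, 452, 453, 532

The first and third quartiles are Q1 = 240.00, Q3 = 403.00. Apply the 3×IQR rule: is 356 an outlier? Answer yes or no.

IQR = Q3 − Q1 = 403.00 − 240.00 = 163.00.
Lower fence = Q1 − 3·IQR = 240.00 − 489.00 = -249.00.
Upper fence = Q3 + 3·IQR = 403.00 + 489.00 = 892.00.
356 lies within [-249.00, 892.00].

no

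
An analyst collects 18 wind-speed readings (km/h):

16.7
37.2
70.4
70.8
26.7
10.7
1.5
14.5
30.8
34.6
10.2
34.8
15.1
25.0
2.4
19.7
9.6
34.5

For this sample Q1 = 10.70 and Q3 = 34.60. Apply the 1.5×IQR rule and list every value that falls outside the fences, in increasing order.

IQR = Q3 − Q1 = 34.60 − 10.70 = 23.90.
Lower fence = Q1 − 1.5·IQR = 10.70 − 35.85 = -25.15.
Upper fence = Q3 + 1.5·IQR = 34.60 + 35.85 = 70.45.
70.8 > 70.45 → outlier.
All remaining values lie within [-25.15, 70.45].

70.8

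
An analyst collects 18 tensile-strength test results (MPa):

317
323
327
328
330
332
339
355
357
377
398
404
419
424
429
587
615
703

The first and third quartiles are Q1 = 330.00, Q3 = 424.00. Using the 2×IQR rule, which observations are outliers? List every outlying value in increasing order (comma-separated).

IQR = Q3 − Q1 = 424.00 − 330.00 = 94.00.
Lower fence = Q1 − 2·IQR = 330.00 − 188.00 = 142.00.
Upper fence = Q3 + 2·IQR = 424.00 + 188.00 = 612.00.
615 > 612.00 → outlier.
703 > 612.00 → outlier.
All remaining values lie within [142.00, 612.00].

615, 703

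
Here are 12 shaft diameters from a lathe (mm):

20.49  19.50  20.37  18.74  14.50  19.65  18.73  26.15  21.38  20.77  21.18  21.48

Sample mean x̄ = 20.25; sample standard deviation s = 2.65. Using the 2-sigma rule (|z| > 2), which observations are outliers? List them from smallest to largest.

Cutoffs at x̄ ± 2s: 20.25 ± 2·2.65 = [14.95, 25.55].
14.50: z = -2.17, |z| > 2 → outlier.
26.15: z = 2.23, |z| > 2 → outlier.
Every other value lies within [14.95, 25.55].

14.50, 26.15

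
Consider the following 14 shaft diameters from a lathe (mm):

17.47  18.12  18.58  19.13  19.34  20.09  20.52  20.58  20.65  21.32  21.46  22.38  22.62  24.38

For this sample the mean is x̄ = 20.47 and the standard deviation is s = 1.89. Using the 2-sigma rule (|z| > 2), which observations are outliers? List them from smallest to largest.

Cutoffs at x̄ ± 2s: 20.47 ± 2·1.89 = [16.69, 24.25].
24.38: z = 2.07, |z| > 2 → outlier.
Every other value lies within [16.69, 24.25].

24.38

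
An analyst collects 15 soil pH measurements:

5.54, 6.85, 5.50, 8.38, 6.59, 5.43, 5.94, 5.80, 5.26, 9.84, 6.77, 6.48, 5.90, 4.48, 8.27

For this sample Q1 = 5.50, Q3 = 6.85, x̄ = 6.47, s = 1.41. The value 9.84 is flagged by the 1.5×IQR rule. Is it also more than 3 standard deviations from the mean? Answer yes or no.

z = (9.84 − 6.47) / 1.41 = 2.39.
|z| = 2.39 ≤ 3.

no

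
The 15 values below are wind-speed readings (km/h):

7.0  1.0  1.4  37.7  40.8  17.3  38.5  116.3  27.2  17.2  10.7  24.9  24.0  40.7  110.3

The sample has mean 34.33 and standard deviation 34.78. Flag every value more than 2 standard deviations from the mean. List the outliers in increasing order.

110.3, 116.3

Cutoffs at x̄ ± 2s: 34.33 ± 2·34.78 = [-35.23, 103.89].
110.3: z = 2.18, |z| > 2 → outlier.
116.3: z = 2.36, |z| > 2 → outlier.
Every other value lies within [-35.23, 103.89].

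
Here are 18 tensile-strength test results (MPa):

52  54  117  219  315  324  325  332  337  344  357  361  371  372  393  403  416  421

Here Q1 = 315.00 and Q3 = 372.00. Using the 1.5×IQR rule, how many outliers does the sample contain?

4

IQR = 57.00; fences at 315.00 − 85.50 = 229.50 and 372.00 + 85.50 = 457.50.
Outside the cutoffs: 52, 54, 117, 219.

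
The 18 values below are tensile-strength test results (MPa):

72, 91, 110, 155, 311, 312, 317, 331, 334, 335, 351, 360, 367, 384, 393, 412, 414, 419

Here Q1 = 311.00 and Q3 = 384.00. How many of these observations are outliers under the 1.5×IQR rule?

4

IQR = 73.00; fences at 311.00 − 109.50 = 201.50 and 384.00 + 109.50 = 493.50.
Outside the cutoffs: 72, 91, 110, 155.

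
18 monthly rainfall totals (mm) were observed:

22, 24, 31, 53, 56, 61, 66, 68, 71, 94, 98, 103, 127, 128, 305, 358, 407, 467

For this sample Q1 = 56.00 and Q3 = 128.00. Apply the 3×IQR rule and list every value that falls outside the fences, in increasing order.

IQR = Q3 − Q1 = 128.00 − 56.00 = 72.00.
Lower fence = Q1 − 3·IQR = 56.00 − 216.00 = -160.00.
Upper fence = Q3 + 3·IQR = 128.00 + 216.00 = 344.00.
358 > 344.00 → outlier.
407 > 344.00 → outlier.
467 > 344.00 → outlier.
All remaining values lie within [-160.00, 344.00].

358, 407, 467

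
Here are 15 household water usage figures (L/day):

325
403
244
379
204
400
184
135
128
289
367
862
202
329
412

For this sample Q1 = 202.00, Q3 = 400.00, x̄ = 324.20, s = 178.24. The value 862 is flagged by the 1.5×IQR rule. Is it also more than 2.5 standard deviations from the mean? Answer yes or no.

z = (862 − 324.20) / 178.24 = 3.02.
|z| = 3.02 > 2.5.

yes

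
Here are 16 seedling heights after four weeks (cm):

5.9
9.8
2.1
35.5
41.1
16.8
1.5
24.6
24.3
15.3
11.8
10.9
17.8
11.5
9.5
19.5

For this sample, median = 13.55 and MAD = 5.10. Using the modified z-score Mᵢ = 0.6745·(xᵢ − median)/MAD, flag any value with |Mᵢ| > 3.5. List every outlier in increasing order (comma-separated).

|Mᵢ| > 3.5 ⇔ |xᵢ − 13.55| > 3.5·5.10/0.6745 = 26.46.
So outliers lie outside [-12.91, 40.01].
41.1: M = 3.64 → outlier.

41.1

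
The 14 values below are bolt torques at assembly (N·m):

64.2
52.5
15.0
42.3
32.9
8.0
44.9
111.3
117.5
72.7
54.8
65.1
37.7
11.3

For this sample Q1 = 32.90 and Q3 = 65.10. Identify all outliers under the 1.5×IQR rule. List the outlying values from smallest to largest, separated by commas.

IQR = Q3 − Q1 = 65.10 − 32.90 = 32.20.
Lower fence = Q1 − 1.5·IQR = 32.90 − 48.30 = -15.40.
Upper fence = Q3 + 1.5·IQR = 65.10 + 48.30 = 113.40.
117.5 > 113.40 → outlier.
All remaining values lie within [-15.40, 113.40].

117.5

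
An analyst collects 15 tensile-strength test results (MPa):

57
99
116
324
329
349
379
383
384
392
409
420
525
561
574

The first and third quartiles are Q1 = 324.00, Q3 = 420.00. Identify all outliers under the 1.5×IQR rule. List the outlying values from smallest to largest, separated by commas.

57, 99, 116, 574

IQR = Q3 − Q1 = 420.00 − 324.00 = 96.00.
Lower fence = Q1 − 1.5·IQR = 324.00 − 144.00 = 180.00.
Upper fence = Q3 + 1.5·IQR = 420.00 + 144.00 = 564.00.
57 < 180.00 → outlier.
99 < 180.00 → outlier.
116 < 180.00 → outlier.
574 > 564.00 → outlier.
All remaining values lie within [180.00, 564.00].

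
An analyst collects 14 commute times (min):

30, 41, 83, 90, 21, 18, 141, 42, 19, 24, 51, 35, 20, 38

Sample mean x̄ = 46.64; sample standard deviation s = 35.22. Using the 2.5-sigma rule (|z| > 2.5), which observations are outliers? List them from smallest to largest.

141

Cutoffs at x̄ ± 2.5s: 46.64 ± 2.5·35.22 = [-41.41, 134.69].
141: z = 2.68, |z| > 2.5 → outlier.
Every other value lies within [-41.41, 134.69].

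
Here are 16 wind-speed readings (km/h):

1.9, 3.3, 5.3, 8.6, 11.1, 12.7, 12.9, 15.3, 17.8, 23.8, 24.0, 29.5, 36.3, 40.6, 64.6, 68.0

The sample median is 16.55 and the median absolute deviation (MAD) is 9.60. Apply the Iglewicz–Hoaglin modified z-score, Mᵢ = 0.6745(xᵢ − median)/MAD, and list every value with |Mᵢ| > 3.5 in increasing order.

|Mᵢ| > 3.5 ⇔ |xᵢ − 16.55| > 3.5·9.60/0.6745 = 49.81.
So outliers lie outside [-33.26, 66.36].
68.0: M = 3.61 → outlier.

68.0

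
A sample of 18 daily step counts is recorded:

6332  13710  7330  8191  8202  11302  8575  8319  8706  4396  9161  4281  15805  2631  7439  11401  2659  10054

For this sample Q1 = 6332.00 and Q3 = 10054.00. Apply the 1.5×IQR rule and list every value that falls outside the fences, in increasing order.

15805

IQR = Q3 − Q1 = 10054.00 − 6332.00 = 3722.00.
Lower fence = Q1 − 1.5·IQR = 6332.00 − 5583.00 = 749.00.
Upper fence = Q3 + 1.5·IQR = 10054.00 + 5583.00 = 15637.00.
15805 > 15637.00 → outlier.
All remaining values lie within [749.00, 15637.00].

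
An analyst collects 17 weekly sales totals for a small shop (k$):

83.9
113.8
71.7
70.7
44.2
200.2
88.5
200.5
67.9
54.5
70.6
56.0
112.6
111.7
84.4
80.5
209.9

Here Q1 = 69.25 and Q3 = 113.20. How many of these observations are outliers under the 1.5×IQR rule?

3

IQR = 43.95; fences at 69.25 − 65.925 = 3.325 and 113.20 + 65.925 = 179.125.
Outside the cutoffs: 200.2, 200.5, 209.9.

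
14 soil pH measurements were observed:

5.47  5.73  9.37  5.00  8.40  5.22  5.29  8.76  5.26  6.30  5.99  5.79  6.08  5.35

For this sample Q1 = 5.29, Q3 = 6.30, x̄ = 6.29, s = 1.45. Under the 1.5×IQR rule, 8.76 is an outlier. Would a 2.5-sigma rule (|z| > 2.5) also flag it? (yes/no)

z = (8.76 − 6.29) / 1.45 = 1.70.
|z| = 1.70 ≤ 2.5.

no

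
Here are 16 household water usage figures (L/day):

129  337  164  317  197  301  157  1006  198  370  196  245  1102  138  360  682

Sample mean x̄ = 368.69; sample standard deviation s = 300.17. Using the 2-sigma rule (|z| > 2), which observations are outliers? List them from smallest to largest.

1006, 1102

Cutoffs at x̄ ± 2s: 368.69 ± 2·300.17 = [-231.65, 969.03].
1006: z = 2.12, |z| > 2 → outlier.
1102: z = 2.44, |z| > 2 → outlier.
Every other value lies within [-231.65, 969.03].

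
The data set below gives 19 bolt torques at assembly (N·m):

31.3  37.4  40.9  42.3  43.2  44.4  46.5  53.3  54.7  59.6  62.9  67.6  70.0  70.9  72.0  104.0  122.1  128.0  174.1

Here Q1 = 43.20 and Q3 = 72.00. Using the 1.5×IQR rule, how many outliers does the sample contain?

3

IQR = 28.80; fences at 43.20 − 43.20 = 0.00 and 72.00 + 43.20 = 115.20.
Outside the cutoffs: 122.1, 128.0, 174.1.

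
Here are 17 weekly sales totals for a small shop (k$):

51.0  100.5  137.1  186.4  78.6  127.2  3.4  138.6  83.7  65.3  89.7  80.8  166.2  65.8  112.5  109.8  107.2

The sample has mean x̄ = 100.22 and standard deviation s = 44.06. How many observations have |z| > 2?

1

Cutoffs: x̄ ± 2s = [12.10, 188.34].
Outside the cutoffs: 3.4.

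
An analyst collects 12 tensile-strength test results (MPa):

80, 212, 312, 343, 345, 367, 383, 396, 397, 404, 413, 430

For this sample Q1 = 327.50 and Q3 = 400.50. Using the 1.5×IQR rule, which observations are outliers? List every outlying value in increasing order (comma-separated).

IQR = Q3 − Q1 = 400.50 − 327.50 = 73.00.
Lower fence = Q1 − 1.5·IQR = 327.50 − 109.50 = 218.00.
Upper fence = Q3 + 1.5·IQR = 400.50 + 109.50 = 510.00.
80 < 218.00 → outlier.
212 < 218.00 → outlier.
All remaining values lie within [218.00, 510.00].

80, 212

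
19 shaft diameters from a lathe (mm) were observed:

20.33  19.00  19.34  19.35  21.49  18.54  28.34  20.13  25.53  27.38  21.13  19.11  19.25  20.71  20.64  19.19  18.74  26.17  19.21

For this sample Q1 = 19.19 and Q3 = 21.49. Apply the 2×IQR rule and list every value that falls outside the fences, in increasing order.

IQR = Q3 − Q1 = 21.49 − 19.19 = 2.30.
Lower fence = Q1 − 2·IQR = 19.19 − 4.60 = 14.59.
Upper fence = Q3 + 2·IQR = 21.49 + 4.60 = 26.09.
26.17 > 26.09 → outlier.
27.38 > 26.09 → outlier.
28.34 > 26.09 → outlier.
All remaining values lie within [14.59, 26.09].

26.17, 27.38, 28.34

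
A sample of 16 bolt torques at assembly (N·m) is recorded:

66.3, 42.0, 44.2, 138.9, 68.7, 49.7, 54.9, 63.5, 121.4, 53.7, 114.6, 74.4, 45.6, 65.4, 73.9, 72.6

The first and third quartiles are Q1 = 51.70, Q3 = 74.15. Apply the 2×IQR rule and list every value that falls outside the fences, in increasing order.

IQR = Q3 − Q1 = 74.15 − 51.70 = 22.45.
Lower fence = Q1 − 2·IQR = 51.70 − 44.90 = 6.80.
Upper fence = Q3 + 2·IQR = 74.15 + 44.90 = 119.05.
121.4 > 119.05 → outlier.
138.9 > 119.05 → outlier.
All remaining values lie within [6.80, 119.05].

121.4, 138.9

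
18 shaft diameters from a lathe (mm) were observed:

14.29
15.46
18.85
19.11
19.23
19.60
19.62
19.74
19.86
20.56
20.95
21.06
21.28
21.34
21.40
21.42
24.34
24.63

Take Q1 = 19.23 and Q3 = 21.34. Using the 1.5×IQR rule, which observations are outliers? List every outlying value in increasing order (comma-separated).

IQR = Q3 − Q1 = 21.34 − 19.23 = 2.11.
Lower fence = Q1 − 1.5·IQR = 19.23 − 3.165 = 16.065.
Upper fence = Q3 + 1.5·IQR = 21.34 + 3.165 = 24.505.
14.29 < 16.065 → outlier.
15.46 < 16.065 → outlier.
24.63 > 24.505 → outlier.
All remaining values lie within [16.065, 24.505].

14.29, 15.46, 24.63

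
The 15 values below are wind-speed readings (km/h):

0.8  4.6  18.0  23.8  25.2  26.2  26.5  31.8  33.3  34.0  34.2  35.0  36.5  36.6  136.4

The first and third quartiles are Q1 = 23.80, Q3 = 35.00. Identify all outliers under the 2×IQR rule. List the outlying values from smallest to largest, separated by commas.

0.8, 136.4

IQR = Q3 − Q1 = 35.00 − 23.80 = 11.20.
Lower fence = Q1 − 2·IQR = 23.80 − 22.40 = 1.40.
Upper fence = Q3 + 2·IQR = 35.00 + 22.40 = 57.40.
0.8 < 1.40 → outlier.
136.4 > 57.40 → outlier.
All remaining values lie within [1.40, 57.40].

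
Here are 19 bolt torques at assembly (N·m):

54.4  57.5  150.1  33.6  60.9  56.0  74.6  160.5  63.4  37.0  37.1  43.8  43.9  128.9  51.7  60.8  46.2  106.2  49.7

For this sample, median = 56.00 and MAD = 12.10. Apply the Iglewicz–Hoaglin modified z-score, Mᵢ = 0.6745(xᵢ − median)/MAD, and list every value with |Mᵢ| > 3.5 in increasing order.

128.9, 150.1, 160.5

|Mᵢ| > 3.5 ⇔ |xᵢ − 56.00| > 3.5·12.10/0.6745 = 62.79.
So outliers lie outside [-6.79, 118.79].
128.9: M = 4.06 → outlier.
150.1: M = 5.25 → outlier.
160.5: M = 5.83 → outlier.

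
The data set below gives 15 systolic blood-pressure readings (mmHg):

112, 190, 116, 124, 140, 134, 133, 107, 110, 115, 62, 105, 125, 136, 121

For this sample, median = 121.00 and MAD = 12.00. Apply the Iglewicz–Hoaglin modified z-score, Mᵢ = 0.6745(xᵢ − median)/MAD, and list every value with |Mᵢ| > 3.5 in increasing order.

190

|Mᵢ| > 3.5 ⇔ |xᵢ − 121.00| > 3.5·12.00/0.6745 = 62.27.
So outliers lie outside [58.73, 183.27].
190: M = 3.88 → outlier.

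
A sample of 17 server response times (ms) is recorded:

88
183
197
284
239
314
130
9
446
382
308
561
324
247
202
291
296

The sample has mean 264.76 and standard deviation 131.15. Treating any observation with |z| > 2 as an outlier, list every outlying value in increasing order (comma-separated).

561

Cutoffs at x̄ ± 2s: 264.76 ± 2·131.15 = [2.46, 527.06].
561: z = 2.26, |z| > 2 → outlier.
Every other value lies within [2.46, 527.06].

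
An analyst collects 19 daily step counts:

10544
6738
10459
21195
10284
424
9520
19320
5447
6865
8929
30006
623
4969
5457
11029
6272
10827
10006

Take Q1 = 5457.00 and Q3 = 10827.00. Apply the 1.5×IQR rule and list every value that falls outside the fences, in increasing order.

19320, 21195, 30006

IQR = Q3 − Q1 = 10827.00 − 5457.00 = 5370.00.
Lower fence = Q1 − 1.5·IQR = 5457.00 − 8055.00 = -2598.00.
Upper fence = Q3 + 1.5·IQR = 10827.00 + 8055.00 = 18882.00.
19320 > 18882.00 → outlier.
21195 > 18882.00 → outlier.
30006 > 18882.00 → outlier.
All remaining values lie within [-2598.00, 18882.00].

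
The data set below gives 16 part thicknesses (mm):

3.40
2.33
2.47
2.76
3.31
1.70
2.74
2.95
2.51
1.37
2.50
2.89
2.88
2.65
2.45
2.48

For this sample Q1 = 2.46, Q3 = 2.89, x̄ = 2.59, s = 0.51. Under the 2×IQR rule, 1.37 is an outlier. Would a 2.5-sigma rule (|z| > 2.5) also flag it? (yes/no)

z = (1.37 − 2.59) / 0.51 = -2.39.
|z| = 2.39 ≤ 2.5.

no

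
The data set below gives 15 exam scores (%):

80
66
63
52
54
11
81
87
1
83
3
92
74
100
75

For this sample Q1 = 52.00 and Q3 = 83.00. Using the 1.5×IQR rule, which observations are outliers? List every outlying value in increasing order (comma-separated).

1, 3

IQR = Q3 − Q1 = 83.00 − 52.00 = 31.00.
Lower fence = Q1 − 1.5·IQR = 52.00 − 46.50 = 5.50.
Upper fence = Q3 + 1.5·IQR = 83.00 + 46.50 = 129.50.
1 < 5.50 → outlier.
3 < 5.50 → outlier.
All remaining values lie within [5.50, 129.50].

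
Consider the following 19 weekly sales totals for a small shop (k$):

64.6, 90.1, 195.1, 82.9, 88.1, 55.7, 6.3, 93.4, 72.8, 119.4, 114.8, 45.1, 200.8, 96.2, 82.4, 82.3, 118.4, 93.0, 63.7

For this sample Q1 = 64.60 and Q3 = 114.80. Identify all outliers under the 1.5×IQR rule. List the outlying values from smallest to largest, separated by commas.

IQR = Q3 − Q1 = 114.80 − 64.60 = 50.20.
Lower fence = Q1 − 1.5·IQR = 64.60 − 75.30 = -10.70.
Upper fence = Q3 + 1.5·IQR = 114.80 + 75.30 = 190.10.
195.1 > 190.10 → outlier.
200.8 > 190.10 → outlier.
All remaining values lie within [-10.70, 190.10].

195.1, 200.8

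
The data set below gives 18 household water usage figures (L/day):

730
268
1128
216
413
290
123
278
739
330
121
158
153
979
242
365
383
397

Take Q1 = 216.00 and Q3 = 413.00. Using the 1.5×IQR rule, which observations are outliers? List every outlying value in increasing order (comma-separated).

730, 739, 979, 1128

IQR = Q3 − Q1 = 413.00 − 216.00 = 197.00.
Lower fence = Q1 − 1.5·IQR = 216.00 − 295.50 = -79.50.
Upper fence = Q3 + 1.5·IQR = 413.00 + 295.50 = 708.50.
730 > 708.50 → outlier.
739 > 708.50 → outlier.
979 > 708.50 → outlier.
1128 > 708.50 → outlier.
All remaining values lie within [-79.50, 708.50].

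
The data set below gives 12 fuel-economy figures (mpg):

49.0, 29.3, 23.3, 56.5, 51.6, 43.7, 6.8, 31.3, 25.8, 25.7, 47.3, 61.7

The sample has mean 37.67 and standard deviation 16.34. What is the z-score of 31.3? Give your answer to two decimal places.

-0.39

z = (31.3 − 37.67) / 16.34 = -0.39.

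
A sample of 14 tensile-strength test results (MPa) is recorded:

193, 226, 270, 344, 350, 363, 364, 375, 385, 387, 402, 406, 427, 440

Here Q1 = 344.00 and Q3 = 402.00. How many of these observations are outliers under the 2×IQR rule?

IQR = 58.00; fences at 344.00 − 116.00 = 228.00 and 402.00 + 116.00 = 518.00.
Outside the cutoffs: 193, 226.

2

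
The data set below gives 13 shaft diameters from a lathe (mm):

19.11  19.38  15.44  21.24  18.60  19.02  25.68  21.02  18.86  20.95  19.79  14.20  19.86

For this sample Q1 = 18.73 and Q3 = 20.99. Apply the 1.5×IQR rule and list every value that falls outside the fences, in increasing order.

IQR = Q3 − Q1 = 20.99 − 18.73 = 2.26.
Lower fence = Q1 − 1.5·IQR = 18.73 − 3.39 = 15.34.
Upper fence = Q3 + 1.5·IQR = 20.99 + 3.39 = 24.38.
14.20 < 15.34 → outlier.
25.68 > 24.38 → outlier.
All remaining values lie within [15.34, 24.38].

14.20, 25.68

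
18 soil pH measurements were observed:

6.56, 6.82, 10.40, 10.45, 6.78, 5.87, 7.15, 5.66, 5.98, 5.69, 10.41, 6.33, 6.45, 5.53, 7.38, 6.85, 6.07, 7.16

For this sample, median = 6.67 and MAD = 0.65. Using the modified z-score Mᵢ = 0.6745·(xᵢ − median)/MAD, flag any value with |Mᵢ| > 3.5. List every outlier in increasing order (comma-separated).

10.40, 10.41, 10.45

|Mᵢ| > 3.5 ⇔ |xᵢ − 6.67| > 3.5·0.65/0.6745 = 3.37.
So outliers lie outside [3.30, 10.04].
10.40: M = 3.87 → outlier.
10.41: M = 3.88 → outlier.
10.45: M = 3.92 → outlier.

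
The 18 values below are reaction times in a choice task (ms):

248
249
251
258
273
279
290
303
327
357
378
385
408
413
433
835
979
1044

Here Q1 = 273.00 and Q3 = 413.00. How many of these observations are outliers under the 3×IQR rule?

3

IQR = 140.00; fences at 273.00 − 420.00 = -147.00 and 413.00 + 420.00 = 833.00.
Outside the cutoffs: 835, 979, 1044.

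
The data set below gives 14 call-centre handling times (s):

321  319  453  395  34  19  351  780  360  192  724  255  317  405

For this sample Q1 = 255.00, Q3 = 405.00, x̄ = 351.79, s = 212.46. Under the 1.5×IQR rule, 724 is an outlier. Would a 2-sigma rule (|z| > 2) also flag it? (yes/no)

no

z = (724 − 351.79) / 212.46 = 1.75.
|z| = 1.75 ≤ 2.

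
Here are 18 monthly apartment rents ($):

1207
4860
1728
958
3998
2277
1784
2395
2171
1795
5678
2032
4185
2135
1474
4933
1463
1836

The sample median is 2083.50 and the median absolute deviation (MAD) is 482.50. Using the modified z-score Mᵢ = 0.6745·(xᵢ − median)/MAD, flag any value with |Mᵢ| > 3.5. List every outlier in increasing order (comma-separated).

4860, 4933, 5678

|Mᵢ| > 3.5 ⇔ |xᵢ − 2083.50| > 3.5·482.50/0.6745 = 2503.71.
So outliers lie outside [-420.21, 4587.21].
4860: M = 3.88 → outlier.
4933: M = 3.98 → outlier.
5678: M = 5.02 → outlier.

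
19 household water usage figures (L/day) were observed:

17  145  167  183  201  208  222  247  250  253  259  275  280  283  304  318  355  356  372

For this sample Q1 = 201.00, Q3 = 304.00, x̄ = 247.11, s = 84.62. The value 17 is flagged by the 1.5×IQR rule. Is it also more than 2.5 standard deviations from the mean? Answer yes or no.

yes

z = (17 − 247.11) / 84.62 = -2.72.
|z| = 2.72 > 2.5.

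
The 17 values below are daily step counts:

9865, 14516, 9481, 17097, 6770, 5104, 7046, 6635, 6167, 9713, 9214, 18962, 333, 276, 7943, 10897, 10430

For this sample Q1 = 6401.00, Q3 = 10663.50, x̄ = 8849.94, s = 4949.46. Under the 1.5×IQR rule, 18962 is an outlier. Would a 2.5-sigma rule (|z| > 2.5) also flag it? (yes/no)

no

z = (18962 − 8849.94) / 4949.46 = 2.04.
|z| = 2.04 ≤ 2.5.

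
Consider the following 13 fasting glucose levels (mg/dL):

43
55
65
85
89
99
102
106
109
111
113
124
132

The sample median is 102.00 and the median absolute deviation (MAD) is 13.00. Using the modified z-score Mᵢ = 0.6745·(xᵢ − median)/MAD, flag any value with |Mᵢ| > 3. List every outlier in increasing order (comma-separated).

43

|Mᵢ| > 3 ⇔ |xᵢ − 102.00| > 3·13.00/0.6745 = 57.82.
So outliers lie outside [44.18, 159.82].
43: M = -3.06 → outlier.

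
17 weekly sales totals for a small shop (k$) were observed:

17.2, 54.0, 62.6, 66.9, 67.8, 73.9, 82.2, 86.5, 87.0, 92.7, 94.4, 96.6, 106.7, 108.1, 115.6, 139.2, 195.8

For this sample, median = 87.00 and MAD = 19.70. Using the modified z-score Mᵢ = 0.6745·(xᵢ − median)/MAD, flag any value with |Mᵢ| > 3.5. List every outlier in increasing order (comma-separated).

|Mᵢ| > 3.5 ⇔ |xᵢ − 87.00| > 3.5·19.70/0.6745 = 102.22.
So outliers lie outside [-15.22, 189.22].
195.8: M = 3.73 → outlier.

195.8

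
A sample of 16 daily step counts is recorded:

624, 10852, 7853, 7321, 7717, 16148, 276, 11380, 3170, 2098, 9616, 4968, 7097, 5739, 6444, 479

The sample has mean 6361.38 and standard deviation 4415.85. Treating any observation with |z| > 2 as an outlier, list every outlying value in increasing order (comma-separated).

Cutoffs at x̄ ± 2s: 6361.38 ± 2·4415.85 = [-2470.32, 15193.08].
16148: z = 2.22, |z| > 2 → outlier.
Every other value lies within [-2470.32, 15193.08].

16148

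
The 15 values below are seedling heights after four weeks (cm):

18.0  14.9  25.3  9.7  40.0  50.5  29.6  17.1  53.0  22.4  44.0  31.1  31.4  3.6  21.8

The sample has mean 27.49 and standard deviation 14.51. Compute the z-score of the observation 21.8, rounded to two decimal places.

z = (21.8 − 27.49) / 14.51 = -0.39.

-0.39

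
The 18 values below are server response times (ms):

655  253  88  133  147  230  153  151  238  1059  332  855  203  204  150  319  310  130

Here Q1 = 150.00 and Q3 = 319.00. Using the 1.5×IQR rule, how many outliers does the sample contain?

3

IQR = 169.00; fences at 150.00 − 253.50 = -103.50 and 319.00 + 253.50 = 572.50.
Outside the cutoffs: 655, 855, 1059.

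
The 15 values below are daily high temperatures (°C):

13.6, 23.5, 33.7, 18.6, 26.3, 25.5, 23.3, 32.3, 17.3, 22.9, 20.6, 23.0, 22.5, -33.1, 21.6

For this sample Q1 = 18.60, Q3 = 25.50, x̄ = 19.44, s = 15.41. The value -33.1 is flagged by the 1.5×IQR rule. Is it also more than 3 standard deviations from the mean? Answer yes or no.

yes

z = (-33.1 − 19.44) / 15.41 = -3.41.
|z| = 3.41 > 3.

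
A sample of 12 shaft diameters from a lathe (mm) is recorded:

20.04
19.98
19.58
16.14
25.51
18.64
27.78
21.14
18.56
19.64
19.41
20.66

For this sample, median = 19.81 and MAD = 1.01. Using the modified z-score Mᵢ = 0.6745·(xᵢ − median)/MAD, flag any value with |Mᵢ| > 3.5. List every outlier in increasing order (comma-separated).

25.51, 27.78

|Mᵢ| > 3.5 ⇔ |xᵢ − 19.81| > 3.5·1.01/0.6745 = 5.24.
So outliers lie outside [14.57, 25.05].
25.51: M = 3.81 → outlier.
27.78: M = 5.32 → outlier.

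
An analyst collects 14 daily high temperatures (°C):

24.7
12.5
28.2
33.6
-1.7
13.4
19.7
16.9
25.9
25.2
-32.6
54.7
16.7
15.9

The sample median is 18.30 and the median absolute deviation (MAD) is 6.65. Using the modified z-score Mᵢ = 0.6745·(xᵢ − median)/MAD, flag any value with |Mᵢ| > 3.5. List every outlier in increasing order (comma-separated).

|Mᵢ| > 3.5 ⇔ |xᵢ − 18.30| > 3.5·6.65/0.6745 = 34.51.
So outliers lie outside [-16.21, 52.81].
-32.6: M = -5.16 → outlier.
54.7: M = 3.69 → outlier.

-32.6, 54.7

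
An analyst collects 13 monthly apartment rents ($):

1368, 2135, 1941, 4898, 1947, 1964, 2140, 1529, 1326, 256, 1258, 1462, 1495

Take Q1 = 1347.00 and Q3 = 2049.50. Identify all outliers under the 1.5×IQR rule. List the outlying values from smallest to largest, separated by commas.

256, 4898

IQR = Q3 − Q1 = 2049.50 − 1347.00 = 702.50.
Lower fence = Q1 − 1.5·IQR = 1347.00 − 1053.75 = 293.25.
Upper fence = Q3 + 1.5·IQR = 2049.50 + 1053.75 = 3103.25.
256 < 293.25 → outlier.
4898 > 3103.25 → outlier.
All remaining values lie within [293.25, 3103.25].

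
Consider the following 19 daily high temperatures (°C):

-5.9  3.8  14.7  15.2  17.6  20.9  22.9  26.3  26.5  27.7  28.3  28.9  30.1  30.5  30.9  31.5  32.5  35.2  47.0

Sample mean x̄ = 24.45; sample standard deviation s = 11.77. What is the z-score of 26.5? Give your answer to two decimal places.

0.17

z = (26.5 − 24.45) / 11.77 = 0.17.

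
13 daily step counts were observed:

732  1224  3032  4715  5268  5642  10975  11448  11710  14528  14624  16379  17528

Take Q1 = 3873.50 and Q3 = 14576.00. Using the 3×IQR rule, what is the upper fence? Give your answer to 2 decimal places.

46683.50

IQR = Q3 − Q1 = 14576.00 − 3873.50 = 10702.50.
Lower fence = Q1 − 3·IQR = 3873.50 − 32107.50 = -28234.00.
Upper fence = Q3 + 3·IQR = 14576.00 + 32107.50 = 46683.50.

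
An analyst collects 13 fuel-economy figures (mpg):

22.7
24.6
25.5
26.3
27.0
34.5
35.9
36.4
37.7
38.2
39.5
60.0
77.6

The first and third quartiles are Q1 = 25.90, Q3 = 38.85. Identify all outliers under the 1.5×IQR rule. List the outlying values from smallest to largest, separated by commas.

IQR = Q3 − Q1 = 38.85 − 25.90 = 12.95.
Lower fence = Q1 − 1.5·IQR = 25.90 − 19.425 = 6.475.
Upper fence = Q3 + 1.5·IQR = 38.85 + 19.425 = 58.275.
60.0 > 58.275 → outlier.
77.6 > 58.275 → outlier.
All remaining values lie within [6.475, 58.275].

60.0, 77.6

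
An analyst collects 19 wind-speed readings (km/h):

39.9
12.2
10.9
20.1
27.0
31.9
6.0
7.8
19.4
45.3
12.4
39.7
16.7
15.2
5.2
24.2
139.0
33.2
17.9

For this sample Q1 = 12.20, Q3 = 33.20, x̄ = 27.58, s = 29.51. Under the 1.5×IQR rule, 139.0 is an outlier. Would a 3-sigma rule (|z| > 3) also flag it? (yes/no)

yes

z = (139.0 − 27.58) / 29.51 = 3.78.
|z| = 3.78 > 3.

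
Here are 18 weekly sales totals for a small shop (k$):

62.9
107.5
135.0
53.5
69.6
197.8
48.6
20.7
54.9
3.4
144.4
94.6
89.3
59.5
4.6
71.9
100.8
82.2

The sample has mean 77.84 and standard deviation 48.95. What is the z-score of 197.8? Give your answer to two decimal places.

2.45

z = (197.8 − 77.84) / 48.95 = 2.45.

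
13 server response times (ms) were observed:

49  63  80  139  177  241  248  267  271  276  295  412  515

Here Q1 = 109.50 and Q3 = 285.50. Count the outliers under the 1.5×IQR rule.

IQR = 176.00; fences at 109.50 − 264.00 = -154.50 and 285.50 + 264.00 = 549.50.
Every value lies within the cutoffs.

0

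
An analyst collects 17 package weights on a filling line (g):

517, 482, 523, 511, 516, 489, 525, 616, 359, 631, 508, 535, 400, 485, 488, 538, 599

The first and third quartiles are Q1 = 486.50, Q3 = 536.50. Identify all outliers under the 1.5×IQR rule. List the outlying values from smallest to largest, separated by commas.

359, 400, 616, 631

IQR = Q3 − Q1 = 536.50 − 486.50 = 50.00.
Lower fence = Q1 − 1.5·IQR = 486.50 − 75.00 = 411.50.
Upper fence = Q3 + 1.5·IQR = 536.50 + 75.00 = 611.50.
359 < 411.50 → outlier.
400 < 411.50 → outlier.
616 > 611.50 → outlier.
631 > 611.50 → outlier.
All remaining values lie within [411.50, 611.50].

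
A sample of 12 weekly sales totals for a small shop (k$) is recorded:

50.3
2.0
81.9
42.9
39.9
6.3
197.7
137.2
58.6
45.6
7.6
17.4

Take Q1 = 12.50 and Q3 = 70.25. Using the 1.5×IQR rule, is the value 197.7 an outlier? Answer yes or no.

IQR = Q3 − Q1 = 70.25 − 12.50 = 57.75.
Lower fence = Q1 − 1.5·IQR = 12.50 − 86.625 = -74.125.
Upper fence = Q3 + 1.5·IQR = 70.25 + 86.625 = 156.875.
197.7 lies above the upper fence.

yes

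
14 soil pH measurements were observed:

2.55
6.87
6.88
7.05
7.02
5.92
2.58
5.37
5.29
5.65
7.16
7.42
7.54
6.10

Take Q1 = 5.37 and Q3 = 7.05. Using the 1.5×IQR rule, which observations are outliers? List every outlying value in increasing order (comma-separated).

2.55, 2.58

IQR = Q3 − Q1 = 7.05 − 5.37 = 1.68.
Lower fence = Q1 − 1.5·IQR = 5.37 − 2.52 = 2.85.
Upper fence = Q3 + 1.5·IQR = 7.05 + 2.52 = 9.57.
2.55 < 2.85 → outlier.
2.58 < 2.85 → outlier.
All remaining values lie within [2.85, 9.57].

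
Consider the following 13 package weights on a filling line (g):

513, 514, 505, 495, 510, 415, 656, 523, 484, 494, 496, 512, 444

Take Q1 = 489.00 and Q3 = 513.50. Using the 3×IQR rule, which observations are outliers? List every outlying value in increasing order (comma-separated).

IQR = Q3 − Q1 = 513.50 − 489.00 = 24.50.
Lower fence = Q1 − 3·IQR = 489.00 − 73.50 = 415.50.
Upper fence = Q3 + 3·IQR = 513.50 + 73.50 = 587.00.
415 < 415.50 → outlier.
656 > 587.00 → outlier.
All remaining values lie within [415.50, 587.00].

415, 656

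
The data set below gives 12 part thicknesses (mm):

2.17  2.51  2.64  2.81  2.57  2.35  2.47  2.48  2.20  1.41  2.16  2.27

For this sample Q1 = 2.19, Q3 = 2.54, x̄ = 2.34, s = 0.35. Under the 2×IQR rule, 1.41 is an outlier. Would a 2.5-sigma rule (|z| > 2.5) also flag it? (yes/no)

z = (1.41 − 2.34) / 0.35 = -2.66.
|z| = 2.66 > 2.5.

yes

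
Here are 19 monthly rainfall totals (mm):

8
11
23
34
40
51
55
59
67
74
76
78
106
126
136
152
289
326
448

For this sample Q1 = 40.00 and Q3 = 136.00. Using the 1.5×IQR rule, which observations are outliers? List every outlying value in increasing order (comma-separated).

IQR = Q3 − Q1 = 136.00 − 40.00 = 96.00.
Lower fence = Q1 − 1.5·IQR = 40.00 − 144.00 = -104.00.
Upper fence = Q3 + 1.5·IQR = 136.00 + 144.00 = 280.00.
289 > 280.00 → outlier.
326 > 280.00 → outlier.
448 > 280.00 → outlier.
All remaining values lie within [-104.00, 280.00].

289, 326, 448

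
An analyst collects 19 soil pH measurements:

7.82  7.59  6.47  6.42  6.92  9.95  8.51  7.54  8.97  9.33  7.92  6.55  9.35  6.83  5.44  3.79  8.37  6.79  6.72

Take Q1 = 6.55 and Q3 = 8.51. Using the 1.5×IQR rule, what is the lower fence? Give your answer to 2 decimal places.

3.61

IQR = Q3 − Q1 = 8.51 − 6.55 = 1.96.
Lower fence = Q1 − 1.5·IQR = 6.55 − 2.94 = 3.61.
Upper fence = Q3 + 1.5·IQR = 8.51 + 2.94 = 11.45.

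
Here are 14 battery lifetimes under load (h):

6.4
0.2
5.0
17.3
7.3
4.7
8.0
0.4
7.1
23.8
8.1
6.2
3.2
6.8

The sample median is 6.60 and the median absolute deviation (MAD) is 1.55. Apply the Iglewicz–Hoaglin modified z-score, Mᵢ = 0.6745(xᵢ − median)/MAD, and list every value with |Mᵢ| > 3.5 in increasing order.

17.3, 23.8

|Mᵢ| > 3.5 ⇔ |xᵢ − 6.60| > 3.5·1.55/0.6745 = 8.04.
So outliers lie outside [-1.44, 14.64].
17.3: M = 4.66 → outlier.
23.8: M = 7.48 → outlier.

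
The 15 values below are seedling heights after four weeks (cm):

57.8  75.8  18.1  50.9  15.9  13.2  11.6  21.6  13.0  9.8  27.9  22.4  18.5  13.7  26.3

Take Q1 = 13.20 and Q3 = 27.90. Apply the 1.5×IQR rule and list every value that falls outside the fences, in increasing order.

50.9, 57.8, 75.8

IQR = Q3 − Q1 = 27.90 − 13.20 = 14.70.
Lower fence = Q1 − 1.5·IQR = 13.20 − 22.05 = -8.85.
Upper fence = Q3 + 1.5·IQR = 27.90 + 22.05 = 49.95.
50.9 > 49.95 → outlier.
57.8 > 49.95 → outlier.
75.8 > 49.95 → outlier.
All remaining values lie within [-8.85, 49.95].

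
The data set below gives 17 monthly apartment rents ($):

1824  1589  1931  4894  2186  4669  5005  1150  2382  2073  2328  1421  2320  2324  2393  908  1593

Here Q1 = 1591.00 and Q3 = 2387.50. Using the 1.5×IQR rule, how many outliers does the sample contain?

IQR = 796.50; fences at 1591.00 − 1194.75 = 396.25 and 2387.50 + 1194.75 = 3582.25.
Outside the cutoffs: 4669, 4894, 5005.

3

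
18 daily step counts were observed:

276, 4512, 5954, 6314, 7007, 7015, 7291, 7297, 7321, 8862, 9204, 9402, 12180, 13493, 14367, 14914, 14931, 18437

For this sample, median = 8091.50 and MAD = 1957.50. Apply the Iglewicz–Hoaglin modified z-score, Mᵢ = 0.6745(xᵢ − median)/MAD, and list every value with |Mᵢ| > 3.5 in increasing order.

18437

|Mᵢ| > 3.5 ⇔ |xᵢ − 8091.50| > 3.5·1957.50/0.6745 = 10157.52.
So outliers lie outside [-2066.02, 18249.02].
18437: M = 3.56 → outlier.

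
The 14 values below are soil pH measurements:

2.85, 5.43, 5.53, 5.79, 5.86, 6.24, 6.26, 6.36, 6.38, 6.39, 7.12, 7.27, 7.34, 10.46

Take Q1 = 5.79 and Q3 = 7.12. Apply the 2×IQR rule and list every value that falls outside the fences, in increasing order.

2.85, 10.46

IQR = Q3 − Q1 = 7.12 − 5.79 = 1.33.
Lower fence = Q1 − 2·IQR = 5.79 − 2.66 = 3.13.
Upper fence = Q3 + 2·IQR = 7.12 + 2.66 = 9.78.
2.85 < 3.13 → outlier.
10.46 > 9.78 → outlier.
All remaining values lie within [3.13, 9.78].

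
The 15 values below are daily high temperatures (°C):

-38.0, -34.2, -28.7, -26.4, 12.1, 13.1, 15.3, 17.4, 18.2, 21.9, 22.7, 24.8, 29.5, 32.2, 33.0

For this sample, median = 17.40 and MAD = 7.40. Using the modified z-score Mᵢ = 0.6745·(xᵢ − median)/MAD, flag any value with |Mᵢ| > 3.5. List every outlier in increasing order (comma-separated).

-38.0, -34.2, -28.7, -26.4

|Mᵢ| > 3.5 ⇔ |xᵢ − 17.40| > 3.5·7.40/0.6745 = 38.40.
So outliers lie outside [-21.00, 55.80].
-38.0: M = -5.05 → outlier.
-34.2: M = -4.70 → outlier.
-28.7: M = -4.20 → outlier.
-26.4: M = -3.99 → outlier.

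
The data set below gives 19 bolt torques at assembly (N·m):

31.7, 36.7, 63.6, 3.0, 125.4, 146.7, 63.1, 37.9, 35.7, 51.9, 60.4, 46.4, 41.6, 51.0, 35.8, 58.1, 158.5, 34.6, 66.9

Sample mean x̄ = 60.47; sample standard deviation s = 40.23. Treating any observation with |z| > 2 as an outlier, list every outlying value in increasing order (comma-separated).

Cutoffs at x̄ ± 2s: 60.47 ± 2·40.23 = [-19.99, 140.93].
146.7: z = 2.14, |z| > 2 → outlier.
158.5: z = 2.44, |z| > 2 → outlier.
Every other value lies within [-19.99, 140.93].

146.7, 158.5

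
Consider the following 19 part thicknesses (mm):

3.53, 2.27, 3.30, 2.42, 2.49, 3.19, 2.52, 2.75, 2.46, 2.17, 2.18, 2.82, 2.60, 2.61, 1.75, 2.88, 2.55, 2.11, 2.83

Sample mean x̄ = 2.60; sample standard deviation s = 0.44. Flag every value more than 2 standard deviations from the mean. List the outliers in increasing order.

3.53

Cutoffs at x̄ ± 2s: 2.60 ± 2·0.44 = [1.72, 3.48].
3.53: z = 2.11, |z| > 2 → outlier.
Every other value lies within [1.72, 3.48].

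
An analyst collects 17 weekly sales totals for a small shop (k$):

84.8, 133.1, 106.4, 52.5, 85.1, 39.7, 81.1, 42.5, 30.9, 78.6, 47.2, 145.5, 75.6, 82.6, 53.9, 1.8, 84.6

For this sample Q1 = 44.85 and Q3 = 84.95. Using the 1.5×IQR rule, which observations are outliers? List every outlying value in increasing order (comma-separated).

IQR = Q3 − Q1 = 84.95 − 44.85 = 40.10.
Lower fence = Q1 − 1.5·IQR = 44.85 − 60.15 = -15.30.
Upper fence = Q3 + 1.5·IQR = 84.95 + 60.15 = 145.10.
145.5 > 145.10 → outlier.
All remaining values lie within [-15.30, 145.10].

145.5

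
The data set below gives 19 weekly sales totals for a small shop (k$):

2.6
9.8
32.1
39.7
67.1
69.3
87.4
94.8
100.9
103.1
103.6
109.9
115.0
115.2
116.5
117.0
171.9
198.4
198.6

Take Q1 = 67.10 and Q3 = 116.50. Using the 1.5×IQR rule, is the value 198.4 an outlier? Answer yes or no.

yes

IQR = Q3 − Q1 = 116.50 − 67.10 = 49.40.
Lower fence = Q1 − 1.5·IQR = 67.10 − 74.10 = -7.00.
Upper fence = Q3 + 1.5·IQR = 116.50 + 74.10 = 190.60.
198.4 lies above the upper fence.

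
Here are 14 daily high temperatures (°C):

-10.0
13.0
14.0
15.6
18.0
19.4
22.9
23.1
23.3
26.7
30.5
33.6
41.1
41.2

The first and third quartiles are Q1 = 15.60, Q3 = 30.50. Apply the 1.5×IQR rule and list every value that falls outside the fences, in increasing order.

IQR = Q3 − Q1 = 30.50 − 15.60 = 14.90.
Lower fence = Q1 − 1.5·IQR = 15.60 − 22.35 = -6.75.
Upper fence = Q3 + 1.5·IQR = 30.50 + 22.35 = 52.85.
-10.0 < -6.75 → outlier.
All remaining values lie within [-6.75, 52.85].

-10.0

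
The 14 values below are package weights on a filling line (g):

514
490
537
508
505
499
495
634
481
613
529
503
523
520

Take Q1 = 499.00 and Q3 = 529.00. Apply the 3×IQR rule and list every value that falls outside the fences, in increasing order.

IQR = Q3 − Q1 = 529.00 − 499.00 = 30.00.
Lower fence = Q1 − 3·IQR = 499.00 − 90.00 = 409.00.
Upper fence = Q3 + 3·IQR = 529.00 + 90.00 = 619.00.
634 > 619.00 → outlier.
All remaining values lie within [409.00, 619.00].

634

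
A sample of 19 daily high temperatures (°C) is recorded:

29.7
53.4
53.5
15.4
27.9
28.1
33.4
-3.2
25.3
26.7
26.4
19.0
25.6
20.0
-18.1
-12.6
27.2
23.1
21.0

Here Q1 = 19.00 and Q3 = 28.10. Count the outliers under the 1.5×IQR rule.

IQR = 9.10; fences at 19.00 − 13.65 = 5.35 and 28.10 + 13.65 = 41.75.
Outside the cutoffs: -18.1, -12.6, -3.2, 53.4, 53.5.

5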